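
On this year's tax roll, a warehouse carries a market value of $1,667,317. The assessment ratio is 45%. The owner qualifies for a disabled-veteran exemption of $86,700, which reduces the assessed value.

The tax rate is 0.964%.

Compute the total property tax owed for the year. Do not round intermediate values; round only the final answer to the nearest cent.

Assessed value = $1,667,317 × 0.45 = $750,292.65
Taxable value = $750,292.65 − $86,700 = $663,592.65
Tax = $663,592.65 × 0.00964 = $6,397.033146

$6,397.03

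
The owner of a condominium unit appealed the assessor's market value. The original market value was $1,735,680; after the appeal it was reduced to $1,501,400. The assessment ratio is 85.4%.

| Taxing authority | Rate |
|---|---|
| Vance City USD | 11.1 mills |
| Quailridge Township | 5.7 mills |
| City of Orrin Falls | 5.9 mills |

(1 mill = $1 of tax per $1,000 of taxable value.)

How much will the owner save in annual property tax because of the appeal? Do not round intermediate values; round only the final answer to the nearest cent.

$4,541.71

Old assessed value = $1,735,680 × 0.854 = $1,482,270.72
New assessed value = $1,501,400 × 0.854 = $1,282,195.6
Combined rate = 0.0111 + 0.0057 + 0.0059 = 0.0227
Old tax = $1,482,270.72 × 0.0227 = $33,647.545344
New tax = $1,282,195.6 × 0.0227 = $29,105.84012
Reduction = $33,647.545344 − $29,105.84012 = $4,541.705224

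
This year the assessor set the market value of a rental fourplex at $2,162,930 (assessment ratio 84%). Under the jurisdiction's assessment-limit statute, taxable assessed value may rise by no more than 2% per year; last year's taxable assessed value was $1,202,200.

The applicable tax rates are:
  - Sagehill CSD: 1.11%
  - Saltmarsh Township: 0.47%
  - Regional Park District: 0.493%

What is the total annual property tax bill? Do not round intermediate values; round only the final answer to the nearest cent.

$25,420.04

Uncapped assessed value = $2,162,930 × 0.84 = $1,816,861.2
Cap limit = $1,202,200 × 1.02 = $1,226,244
Taxable assessed value = min($1,816,861.2, $1,226,244) = $1,226,244 (cap binds)
Sagehill CSD: $1,226,244 × 0.0111 = $13,611.3084
Saltmarsh Township: $1,226,244 × 0.0047 = $5,763.3468
Regional Park District: $1,226,244 × 0.00493 = $6,045.38292
Total = $25,420.03812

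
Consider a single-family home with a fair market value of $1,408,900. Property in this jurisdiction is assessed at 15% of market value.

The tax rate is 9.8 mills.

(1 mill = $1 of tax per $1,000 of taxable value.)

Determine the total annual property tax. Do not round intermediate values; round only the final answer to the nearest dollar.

$2,071

Assessed value = $1,408,900 × 0.15 = $211,335
Tax = $211,335 × 0.0098 = $2,071.083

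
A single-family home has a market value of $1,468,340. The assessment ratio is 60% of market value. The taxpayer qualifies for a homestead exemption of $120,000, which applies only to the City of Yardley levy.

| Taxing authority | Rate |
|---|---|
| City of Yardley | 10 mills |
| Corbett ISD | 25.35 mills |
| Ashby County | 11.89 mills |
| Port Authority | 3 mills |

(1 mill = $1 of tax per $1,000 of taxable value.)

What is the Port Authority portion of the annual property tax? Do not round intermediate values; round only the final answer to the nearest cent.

Assessed value = $1,468,340 × 0.6 = $881,004
Port Authority taxable value = $881,004 (exemption does not apply)
Port Authority levy = $881,004 × 0.003 = $2,643.012

$2,643.01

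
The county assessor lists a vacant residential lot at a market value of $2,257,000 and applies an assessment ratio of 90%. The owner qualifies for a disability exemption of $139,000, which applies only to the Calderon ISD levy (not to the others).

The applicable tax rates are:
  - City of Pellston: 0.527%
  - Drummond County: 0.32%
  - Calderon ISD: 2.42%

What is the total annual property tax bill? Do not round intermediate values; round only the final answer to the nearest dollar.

Assessed value = $2,257,000 × 0.9 = $2,031,300
City of Pellston: $2,031,300 × 0.00527 = $10,704.951
Drummond County: $2,031,300 × 0.0032 = $6,500.16
Calderon ISD: ($2,031,300 − $139,000) × 0.0242 = $1,892,300 × 0.0242 = $45,793.66
Total = $62,998.771

$62,999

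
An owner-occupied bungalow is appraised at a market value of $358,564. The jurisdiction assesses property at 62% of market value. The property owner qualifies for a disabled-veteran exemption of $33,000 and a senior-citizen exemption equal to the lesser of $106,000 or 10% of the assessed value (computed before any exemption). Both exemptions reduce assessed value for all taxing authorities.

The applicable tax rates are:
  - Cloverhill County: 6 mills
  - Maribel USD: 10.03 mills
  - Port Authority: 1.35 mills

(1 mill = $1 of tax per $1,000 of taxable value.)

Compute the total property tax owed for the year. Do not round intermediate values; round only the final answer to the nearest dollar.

$2,904

Assessed value = $358,564 × 0.62 = $222,309.68
Senior-citizen exemption = min($106,000, 10% × $222,309.68) = min($106,000, $22,230.968) = $22,230.968 (percentage binds)
Taxable value = $222,309.68 − $33,000 − $22,230.968 = $167,078.712
Cloverhill County: $167,078.712 × 0.006 = $1,002.472272
Maribel USD: $167,078.712 × 0.01003 = $1,675.79948136
Port Authority: $167,078.712 × 0.00135 = $225.5562612
Total = $2,903.82801456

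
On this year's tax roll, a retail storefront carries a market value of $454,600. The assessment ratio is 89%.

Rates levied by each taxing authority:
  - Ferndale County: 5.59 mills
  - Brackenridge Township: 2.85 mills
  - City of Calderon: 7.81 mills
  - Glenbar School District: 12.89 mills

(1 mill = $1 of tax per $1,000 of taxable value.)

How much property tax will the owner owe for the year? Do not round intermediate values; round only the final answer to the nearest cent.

$11,789.87

Assessed value = $454,600 × 0.89 = $404,594
Ferndale County: $404,594 × 0.00559 = $2,261.68046
Brackenridge Township: $404,594 × 0.00285 = $1,153.0929
City of Calderon: $404,594 × 0.00781 = $3,159.87914
Glenbar School District: $404,594 × 0.01289 = $5,215.21666
Total = $2,261.68046 + $1,153.0929 + $3,159.87914 + $5,215.21666 = $11,789.86916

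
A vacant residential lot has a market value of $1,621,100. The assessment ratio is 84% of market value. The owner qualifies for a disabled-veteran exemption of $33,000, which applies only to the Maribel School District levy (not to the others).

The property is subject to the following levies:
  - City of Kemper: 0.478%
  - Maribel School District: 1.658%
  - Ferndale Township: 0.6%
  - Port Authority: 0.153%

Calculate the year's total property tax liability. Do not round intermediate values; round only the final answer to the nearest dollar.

Assessed value = $1,621,100 × 0.84 = $1,361,724
City of Kemper: $1,361,724 × 0.00478 = $6,509.04072
Maribel School District: ($1,361,724 − $33,000) × 0.01658 = $1,328,724 × 0.01658 = $22,030.24392
Ferndale Township: $1,361,724 × 0.006 = $8,170.344
Port Authority: $1,361,724 × 0.00153 = $2,083.43772
Total = $38,793.06636

$38,793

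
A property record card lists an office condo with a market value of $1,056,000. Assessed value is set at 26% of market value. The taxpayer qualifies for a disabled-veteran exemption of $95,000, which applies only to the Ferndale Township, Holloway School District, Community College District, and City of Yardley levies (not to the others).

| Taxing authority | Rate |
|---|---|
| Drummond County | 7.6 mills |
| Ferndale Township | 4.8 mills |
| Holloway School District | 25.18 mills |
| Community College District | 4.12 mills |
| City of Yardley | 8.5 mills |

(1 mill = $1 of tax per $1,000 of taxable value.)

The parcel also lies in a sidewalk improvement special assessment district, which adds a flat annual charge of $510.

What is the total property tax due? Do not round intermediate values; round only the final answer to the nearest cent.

Assessed value = $1,056,000 × 0.26 = $274,560
Drummond County: $274,560 × 0.0076 = $2,086.656
Ferndale Township: ($274,560 − $95,000) × 0.0048 = $179,560 × 0.0048 = $861.888
Holloway School District: ($274,560 − $95,000) × 0.02518 = $179,560 × 0.02518 = $4,521.3208
Community College District: ($274,560 − $95,000) × 0.00412 = $179,560 × 0.00412 = $739.7872
City of Yardley: ($274,560 − $95,000) × 0.0085 = $179,560 × 0.0085 = $1,526.26
Levies subtotal = $9,735.912
Total = $9,735.912 + $510 = $10,245.912

$10,245.91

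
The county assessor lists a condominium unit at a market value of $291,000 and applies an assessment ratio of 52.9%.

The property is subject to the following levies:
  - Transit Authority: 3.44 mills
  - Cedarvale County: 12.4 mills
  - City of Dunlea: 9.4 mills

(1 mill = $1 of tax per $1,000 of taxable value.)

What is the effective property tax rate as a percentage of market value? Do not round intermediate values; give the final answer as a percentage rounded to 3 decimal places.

Assessed value = $291,000 × 0.529 = $153,939
Transit Authority: $153,939 × 0.00344 = $529.55016
Cedarvale County: $153,939 × 0.0124 = $1,908.8436
City of Dunlea: $153,939 × 0.0094 = $1,447.0266
Total tax = $3,885.42036
Effective rate = $3,885.42036 ÷ $291,000 = 1.335% of market value

1.335%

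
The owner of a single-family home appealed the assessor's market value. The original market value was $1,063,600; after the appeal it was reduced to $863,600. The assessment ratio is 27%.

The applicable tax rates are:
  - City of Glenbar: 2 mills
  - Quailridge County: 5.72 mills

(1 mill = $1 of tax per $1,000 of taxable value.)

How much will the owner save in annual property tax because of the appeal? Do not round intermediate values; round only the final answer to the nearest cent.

$416.88

Old assessed value = $1,063,600 × 0.27 = $287,172
New assessed value = $863,600 × 0.27 = $233,172
Combined rate = 0.002 + 0.00572 = 0.00772
Old tax = $287,172 × 0.00772 = $2,216.96784
New tax = $233,172 × 0.00772 = $1,800.08784
Reduction = $2,216.96784 − $1,800.08784 = $416.88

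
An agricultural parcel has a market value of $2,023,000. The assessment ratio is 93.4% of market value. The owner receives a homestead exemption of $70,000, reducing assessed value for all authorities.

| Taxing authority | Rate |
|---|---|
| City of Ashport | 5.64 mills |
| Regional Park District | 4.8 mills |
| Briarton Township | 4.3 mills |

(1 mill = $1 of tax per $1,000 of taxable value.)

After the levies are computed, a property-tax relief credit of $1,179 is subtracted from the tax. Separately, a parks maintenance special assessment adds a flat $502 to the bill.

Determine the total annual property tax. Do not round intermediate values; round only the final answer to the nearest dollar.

$26,142

Assessed value = $2,023,000 × 0.934 = $1,889,482
Taxable value = $1,889,482 − $70,000 = $1,819,482
City of Ashport: $1,819,482 × 0.00564 = $10,261.87848
Regional Park District: $1,819,482 × 0.0048 = $8,733.5136
Briarton Township: $1,819,482 × 0.0043 = $7,823.7726
Levies subtotal = $26,819.16468
After credit = $26,819.16468 − $1,179 = $25,640.16468
Total = $25,640.16468 + $502 = $26,142.16468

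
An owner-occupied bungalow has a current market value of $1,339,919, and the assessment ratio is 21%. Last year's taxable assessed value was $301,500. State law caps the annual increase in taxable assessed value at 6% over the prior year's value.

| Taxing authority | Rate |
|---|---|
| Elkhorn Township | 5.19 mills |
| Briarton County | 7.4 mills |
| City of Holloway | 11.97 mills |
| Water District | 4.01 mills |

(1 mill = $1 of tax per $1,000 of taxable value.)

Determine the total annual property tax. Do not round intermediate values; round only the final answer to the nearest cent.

$8,039.11

Uncapped assessed value = $1,339,919 × 0.21 = $281,382.99
Cap limit = $301,500 × 1.06 = $319,590
Taxable assessed value = min($281,382.99, $319,590) = $281,382.99 (cap does not bind)
Elkhorn Township: $281,382.99 × 0.00519 = $1,460.3777181
Briarton County: $281,382.99 × 0.0074 = $2,082.234126
City of Holloway: $281,382.99 × 0.01197 = $3,368.1543903
Water District: $281,382.99 × 0.00401 = $1,128.3457899
Total = $8,039.1120243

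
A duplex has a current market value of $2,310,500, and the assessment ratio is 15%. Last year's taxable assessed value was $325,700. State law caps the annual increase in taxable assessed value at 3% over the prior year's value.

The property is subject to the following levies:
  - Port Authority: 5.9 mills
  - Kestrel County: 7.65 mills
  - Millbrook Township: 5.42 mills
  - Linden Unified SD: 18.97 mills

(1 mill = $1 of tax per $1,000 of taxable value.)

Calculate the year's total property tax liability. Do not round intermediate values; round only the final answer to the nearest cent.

$12,727.77

Uncapped assessed value = $2,310,500 × 0.15 = $346,575
Cap limit = $325,700 × 1.03 = $335,471
Taxable assessed value = min($346,575, $335,471) = $335,471 (cap binds)
Port Authority: $335,471 × 0.0059 = $1,979.2789
Kestrel County: $335,471 × 0.00765 = $2,566.35315
Millbrook Township: $335,471 × 0.00542 = $1,818.25282
Linden Unified SD: $335,471 × 0.01897 = $6,363.88487
Total = $12,727.76974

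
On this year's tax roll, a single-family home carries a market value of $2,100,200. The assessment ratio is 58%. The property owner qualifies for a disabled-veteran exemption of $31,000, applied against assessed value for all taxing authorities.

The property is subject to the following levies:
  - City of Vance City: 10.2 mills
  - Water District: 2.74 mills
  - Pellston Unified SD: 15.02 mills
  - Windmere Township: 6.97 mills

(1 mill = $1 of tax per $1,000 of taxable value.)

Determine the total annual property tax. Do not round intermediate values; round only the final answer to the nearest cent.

$41,465.96

Assessed value = $2,100,200 × 0.58 = $1,218,116
Taxable value = $1,218,116 − $31,000 = $1,187,116
City of Vance City: $1,187,116 × 0.0102 = $12,108.5832
Water District: $1,187,116 × 0.00274 = $3,252.69784
Pellston Unified SD: $1,187,116 × 0.01502 = $17,830.48232
Windmere Township: $1,187,116 × 0.00697 = $8,274.19852
Total = $12,108.5832 + $3,252.69784 + $17,830.48232 + $8,274.19852 = $41,465.96188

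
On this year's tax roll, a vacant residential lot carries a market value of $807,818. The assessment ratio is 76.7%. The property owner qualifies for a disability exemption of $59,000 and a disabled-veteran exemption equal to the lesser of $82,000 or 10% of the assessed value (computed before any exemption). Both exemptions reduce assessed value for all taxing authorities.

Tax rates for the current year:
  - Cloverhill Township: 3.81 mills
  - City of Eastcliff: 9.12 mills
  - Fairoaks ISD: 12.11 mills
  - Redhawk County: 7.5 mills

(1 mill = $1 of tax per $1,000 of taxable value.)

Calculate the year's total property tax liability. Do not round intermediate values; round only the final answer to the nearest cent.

Assessed value = $807,818 × 0.767 = $619,596.406
Disabled-veteran exemption = min($82,000, 10% × $619,596.406) = min($82,000, $61,959.6406) = $61,959.6406 (percentage binds)
Taxable value = $619,596.406 − $59,000 − $61,959.6406 = $498,636.7654
Cloverhill Township: $498,636.7654 × 0.00381 = $1,899.806076174
City of Eastcliff: $498,636.7654 × 0.00912 = $4,547.567300448
Fairoaks ISD: $498,636.7654 × 0.01211 = $6,038.491228994
Redhawk County: $498,636.7654 × 0.0075 = $3,739.7757405
Total = $16,225.640346116

$16,225.64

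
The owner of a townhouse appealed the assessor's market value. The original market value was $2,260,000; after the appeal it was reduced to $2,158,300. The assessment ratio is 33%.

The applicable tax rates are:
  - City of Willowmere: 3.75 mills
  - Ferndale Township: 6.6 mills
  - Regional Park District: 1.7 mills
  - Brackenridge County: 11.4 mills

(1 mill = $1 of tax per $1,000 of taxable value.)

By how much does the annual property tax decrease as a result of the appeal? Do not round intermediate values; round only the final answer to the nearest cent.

$787.01

Old assessed value = $2,260,000 × 0.33 = $745,800
New assessed value = $2,158,300 × 0.33 = $712,239
Combined rate = 0.00375 + 0.0066 + 0.0017 + 0.0114 = 0.02345
Old tax = $745,800 × 0.02345 = $17,489.01
New tax = $712,239 × 0.02345 = $16,702.00455
Reduction = $17,489.01 − $16,702.00455 = $787.00545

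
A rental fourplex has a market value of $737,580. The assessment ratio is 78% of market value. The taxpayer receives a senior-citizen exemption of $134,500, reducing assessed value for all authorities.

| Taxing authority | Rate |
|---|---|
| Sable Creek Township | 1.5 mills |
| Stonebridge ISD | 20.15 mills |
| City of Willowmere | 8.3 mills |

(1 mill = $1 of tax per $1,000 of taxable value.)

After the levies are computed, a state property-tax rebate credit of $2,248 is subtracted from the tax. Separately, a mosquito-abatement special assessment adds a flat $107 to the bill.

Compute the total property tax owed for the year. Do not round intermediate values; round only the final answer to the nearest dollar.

Assessed value = $737,580 × 0.78 = $575,312.4
Taxable value = $575,312.4 − $134,500 = $440,812.4
Sable Creek Township: $440,812.4 × 0.0015 = $661.2186
Stonebridge ISD: $440,812.4 × 0.02015 = $8,882.36986
City of Willowmere: $440,812.4 × 0.0083 = $3,658.74292
Levies subtotal = $13,202.33138
After credit = $13,202.33138 − $2,248 = $10,954.33138
Total = $10,954.33138 + $107 = $11,061.33138

$11,061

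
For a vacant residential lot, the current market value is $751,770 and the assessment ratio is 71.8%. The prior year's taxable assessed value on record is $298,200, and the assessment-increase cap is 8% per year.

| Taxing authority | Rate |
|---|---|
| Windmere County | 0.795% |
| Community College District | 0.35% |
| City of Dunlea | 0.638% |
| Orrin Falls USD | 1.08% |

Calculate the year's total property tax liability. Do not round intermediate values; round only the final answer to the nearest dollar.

$9,220

Uncapped assessed value = $751,770 × 0.718 = $539,770.86
Cap limit = $298,200 × 1.08 = $322,056
Taxable assessed value = min($539,770.86, $322,056) = $322,056 (cap binds)
Windmere County: $322,056 × 0.00795 = $2,560.3452
Community College District: $322,056 × 0.0035 = $1,127.196
City of Dunlea: $322,056 × 0.00638 = $2,054.71728
Orrin Falls USD: $322,056 × 0.0108 = $3,478.2048
Total = $9,220.46328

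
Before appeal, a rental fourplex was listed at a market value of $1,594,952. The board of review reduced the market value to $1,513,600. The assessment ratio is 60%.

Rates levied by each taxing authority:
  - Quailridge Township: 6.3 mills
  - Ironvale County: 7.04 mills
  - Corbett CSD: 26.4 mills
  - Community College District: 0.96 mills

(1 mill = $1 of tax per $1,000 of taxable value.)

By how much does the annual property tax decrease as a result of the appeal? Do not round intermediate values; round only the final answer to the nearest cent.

$1,986.62

Old assessed value = $1,594,952 × 0.6 = $956,971.2
New assessed value = $1,513,600 × 0.6 = $908,160
Combined rate = 0.0063 + 0.00704 + 0.0264 + 0.00096 = 0.0407
Old tax = $956,971.2 × 0.0407 = $38,948.72784
New tax = $908,160 × 0.0407 = $36,962.112
Reduction = $38,948.72784 − $36,962.112 = $1,986.61584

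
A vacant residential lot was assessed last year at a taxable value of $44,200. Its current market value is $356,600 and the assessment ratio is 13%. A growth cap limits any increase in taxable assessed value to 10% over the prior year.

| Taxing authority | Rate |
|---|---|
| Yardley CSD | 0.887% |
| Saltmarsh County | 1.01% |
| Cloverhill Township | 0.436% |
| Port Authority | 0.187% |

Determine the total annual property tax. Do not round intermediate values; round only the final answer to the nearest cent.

$1,168.22

Uncapped assessed value = $356,600 × 0.13 = $46,358
Cap limit = $44,200 × 1.1 = $48,620
Taxable assessed value = min($46,358, $48,620) = $46,358 (cap does not bind)
Yardley CSD: $46,358 × 0.00887 = $411.19546
Saltmarsh County: $46,358 × 0.0101 = $468.2158
Cloverhill Township: $46,358 × 0.00436 = $202.12088
Port Authority: $46,358 × 0.00187 = $86.68946
Total = $1,168.2216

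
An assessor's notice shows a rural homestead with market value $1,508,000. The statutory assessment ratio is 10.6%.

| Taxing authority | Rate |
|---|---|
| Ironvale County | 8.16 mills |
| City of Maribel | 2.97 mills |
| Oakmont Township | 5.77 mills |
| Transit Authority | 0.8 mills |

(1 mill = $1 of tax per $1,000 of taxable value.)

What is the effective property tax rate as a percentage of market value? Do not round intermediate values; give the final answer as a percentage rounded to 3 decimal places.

0.188%

Assessed value = $1,508,000 × 0.106 = $159,848
Ironvale County: $159,848 × 0.00816 = $1,304.35968
City of Maribel: $159,848 × 0.00297 = $474.74856
Oakmont Township: $159,848 × 0.00577 = $922.32296
Transit Authority: $159,848 × 0.0008 = $127.8784
Total tax = $2,829.3096
Effective rate = $2,829.3096 ÷ $1,508,000 = 0.188% of market value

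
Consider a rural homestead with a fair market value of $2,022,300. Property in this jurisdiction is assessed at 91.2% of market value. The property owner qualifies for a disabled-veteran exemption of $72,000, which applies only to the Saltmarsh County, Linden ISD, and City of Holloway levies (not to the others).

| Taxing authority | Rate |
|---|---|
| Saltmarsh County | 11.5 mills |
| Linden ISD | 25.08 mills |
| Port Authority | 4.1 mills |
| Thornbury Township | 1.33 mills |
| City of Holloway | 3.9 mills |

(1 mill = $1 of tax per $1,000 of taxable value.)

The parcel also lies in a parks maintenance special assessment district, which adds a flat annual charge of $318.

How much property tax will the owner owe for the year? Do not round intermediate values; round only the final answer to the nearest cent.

Assessed value = $2,022,300 × 0.912 = $1,844,337.6
Saltmarsh County: ($1,844,337.6 − $72,000) × 0.0115 = $1,772,337.6 × 0.0115 = $20,381.8824
Linden ISD: ($1,844,337.6 − $72,000) × 0.02508 = $1,772,337.6 × 0.02508 = $44,450.227008
Port Authority: $1,844,337.6 × 0.0041 = $7,561.78416
Thornbury Township: $1,844,337.6 × 0.00133 = $2,452.969008
City of Holloway: ($1,844,337.6 − $72,000) × 0.0039 = $1,772,337.6 × 0.0039 = $6,912.11664
Levies subtotal = $81,758.979216
Total = $81,758.979216 + $318 = $82,076.979216

$82,076.98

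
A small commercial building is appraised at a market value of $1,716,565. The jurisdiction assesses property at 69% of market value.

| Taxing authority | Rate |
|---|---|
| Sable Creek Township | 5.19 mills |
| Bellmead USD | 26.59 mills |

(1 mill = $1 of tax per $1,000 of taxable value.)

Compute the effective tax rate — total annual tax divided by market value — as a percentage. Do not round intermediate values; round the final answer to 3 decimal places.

2.193%

Assessed value = $1,716,565 × 0.69 = $1,184,429.85
Sable Creek Township: $1,184,429.85 × 0.00519 = $6,147.1909215
Bellmead USD: $1,184,429.85 × 0.02659 = $31,493.9897115
Total tax = $37,641.180633
Effective rate = $37,641.180633 ÷ $1,716,565 = 2.193% of market value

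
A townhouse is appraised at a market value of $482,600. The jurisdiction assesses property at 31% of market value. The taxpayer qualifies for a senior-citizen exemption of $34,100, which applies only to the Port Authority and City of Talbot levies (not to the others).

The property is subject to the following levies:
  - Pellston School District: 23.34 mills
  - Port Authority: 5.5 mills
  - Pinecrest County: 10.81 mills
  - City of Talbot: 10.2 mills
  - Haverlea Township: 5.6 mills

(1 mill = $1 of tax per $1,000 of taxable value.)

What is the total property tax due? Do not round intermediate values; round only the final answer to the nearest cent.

$7,760.28

Assessed value = $482,600 × 0.31 = $149,606
Pellston School District: $149,606 × 0.02334 = $3,491.80404
Port Authority: ($149,606 − $34,100) × 0.0055 = $115,506 × 0.0055 = $635.283
Pinecrest County: $149,606 × 0.01081 = $1,617.24086
City of Talbot: ($149,606 − $34,100) × 0.0102 = $115,506 × 0.0102 = $1,178.1612
Haverlea Township: $149,606 × 0.0056 = $837.7936
Total = $7,760.2827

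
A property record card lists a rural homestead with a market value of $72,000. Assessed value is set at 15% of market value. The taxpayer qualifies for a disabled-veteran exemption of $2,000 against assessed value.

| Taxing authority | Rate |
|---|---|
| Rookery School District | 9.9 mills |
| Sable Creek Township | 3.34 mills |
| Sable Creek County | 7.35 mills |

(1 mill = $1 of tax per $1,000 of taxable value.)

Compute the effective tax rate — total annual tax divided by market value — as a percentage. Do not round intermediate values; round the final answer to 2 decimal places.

Assessed value = $72,000 × 0.15 = $10,800
Taxable value = $10,800 − $2,000 = $8,800
Rookery School District: $8,800 × 0.0099 = $87.12
Sable Creek Township: $8,800 × 0.00334 = $29.392
Sable Creek County: $8,800 × 0.00735 = $64.68
Total tax = $181.192
Effective rate = $181.192 ÷ $72,000 = 0.25% of market value

0.25%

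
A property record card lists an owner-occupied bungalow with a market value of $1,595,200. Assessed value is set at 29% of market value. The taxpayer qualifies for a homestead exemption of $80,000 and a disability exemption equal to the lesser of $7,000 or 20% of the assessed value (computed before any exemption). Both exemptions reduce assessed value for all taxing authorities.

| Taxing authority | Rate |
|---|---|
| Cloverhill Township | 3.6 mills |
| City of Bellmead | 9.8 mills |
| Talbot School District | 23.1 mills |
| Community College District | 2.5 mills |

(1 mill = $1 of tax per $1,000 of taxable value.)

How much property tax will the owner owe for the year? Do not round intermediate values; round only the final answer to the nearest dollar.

Assessed value = $1,595,200 × 0.29 = $462,608
Disability exemption = min($7,000, 20% × $462,608) = min($7,000, $92,521.6) = $7,000 (dollar cap binds)
Taxable value = $462,608 − $80,000 − $7,000 = $375,608
Cloverhill Township: $375,608 × 0.0036 = $1,352.1888
City of Bellmead: $375,608 × 0.0098 = $3,680.9584
Talbot School District: $375,608 × 0.0231 = $8,676.5448
Community College District: $375,608 × 0.0025 = $939.02
Total = $14,648.712

$14,649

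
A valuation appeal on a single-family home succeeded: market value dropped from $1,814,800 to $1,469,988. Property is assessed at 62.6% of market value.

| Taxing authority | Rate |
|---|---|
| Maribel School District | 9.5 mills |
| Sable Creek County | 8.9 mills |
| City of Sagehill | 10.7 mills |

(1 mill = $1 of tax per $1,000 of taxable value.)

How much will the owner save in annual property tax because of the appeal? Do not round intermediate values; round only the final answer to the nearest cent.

$6,281.30

Old assessed value = $1,814,800 × 0.626 = $1,136,064.8
New assessed value = $1,469,988 × 0.626 = $920,212.488
Combined rate = 0.0095 + 0.0089 + 0.0107 = 0.0291
Old tax = $1,136,064.8 × 0.0291 = $33,059.48568
New tax = $920,212.488 × 0.0291 = $26,778.1834008
Reduction = $33,059.48568 − $26,778.1834008 = $6,281.3022792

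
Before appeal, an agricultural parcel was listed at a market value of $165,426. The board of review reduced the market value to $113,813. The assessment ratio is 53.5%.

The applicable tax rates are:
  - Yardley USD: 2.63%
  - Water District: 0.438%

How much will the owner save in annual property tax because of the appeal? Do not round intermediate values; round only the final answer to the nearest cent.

Old assessed value = $165,426 × 0.535 = $88,502.91
New assessed value = $113,813 × 0.535 = $60,889.955
Combined rate = 0.0263 + 0.00438 = 0.03068
Old tax = $88,502.91 × 0.03068 = $2,715.2692788
New tax = $60,889.955 × 0.03068 = $1,868.1038194
Reduction = $2,715.2692788 − $1,868.1038194 = $847.1654594

$847.17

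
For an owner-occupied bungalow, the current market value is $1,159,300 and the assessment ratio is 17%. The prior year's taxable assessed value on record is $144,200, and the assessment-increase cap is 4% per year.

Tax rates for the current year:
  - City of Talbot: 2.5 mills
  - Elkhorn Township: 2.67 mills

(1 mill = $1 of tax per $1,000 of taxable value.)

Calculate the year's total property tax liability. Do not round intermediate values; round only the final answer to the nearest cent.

$775.33

Uncapped assessed value = $1,159,300 × 0.17 = $197,081
Cap limit = $144,200 × 1.04 = $149,968
Taxable assessed value = min($197,081, $149,968) = $149,968 (cap binds)
City of Talbot: $149,968 × 0.0025 = $374.92
Elkhorn Township: $149,968 × 0.00267 = $400.41456
Total = $775.33456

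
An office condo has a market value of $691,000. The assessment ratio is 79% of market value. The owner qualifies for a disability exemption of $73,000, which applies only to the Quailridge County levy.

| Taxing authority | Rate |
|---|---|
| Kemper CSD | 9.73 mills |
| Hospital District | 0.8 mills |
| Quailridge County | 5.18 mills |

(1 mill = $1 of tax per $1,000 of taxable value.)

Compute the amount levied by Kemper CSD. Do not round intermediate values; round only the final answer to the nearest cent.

Assessed value = $691,000 × 0.79 = $545,890
Kemper CSD taxable value = $545,890 (exemption does not apply)
Kemper CSD levy = $545,890 × 0.00973 = $5,311.5097

$5,311.51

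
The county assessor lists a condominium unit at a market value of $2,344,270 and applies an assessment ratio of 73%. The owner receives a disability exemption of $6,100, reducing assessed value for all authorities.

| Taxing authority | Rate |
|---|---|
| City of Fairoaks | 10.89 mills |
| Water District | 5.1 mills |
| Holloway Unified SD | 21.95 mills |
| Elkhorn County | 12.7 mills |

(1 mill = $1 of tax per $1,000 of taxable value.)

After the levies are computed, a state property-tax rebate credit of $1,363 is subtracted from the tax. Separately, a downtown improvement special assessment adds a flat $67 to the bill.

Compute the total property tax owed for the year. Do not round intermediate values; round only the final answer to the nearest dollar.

$85,056

Assessed value = $2,344,270 × 0.73 = $1,711,317.1
Taxable value = $1,711,317.1 − $6,100 = $1,705,217.1
City of Fairoaks: $1,705,217.1 × 0.01089 = $18,569.814219
Water District: $1,705,217.1 × 0.0051 = $8,696.60721
Holloway Unified SD: $1,705,217.1 × 0.02195 = $37,429.515345
Elkhorn County: $1,705,217.1 × 0.0127 = $21,656.25717
Levies subtotal = $86,352.193944
After credit = $86,352.193944 − $1,363 = $84,989.193944
Total = $84,989.193944 + $67 = $85,056.193944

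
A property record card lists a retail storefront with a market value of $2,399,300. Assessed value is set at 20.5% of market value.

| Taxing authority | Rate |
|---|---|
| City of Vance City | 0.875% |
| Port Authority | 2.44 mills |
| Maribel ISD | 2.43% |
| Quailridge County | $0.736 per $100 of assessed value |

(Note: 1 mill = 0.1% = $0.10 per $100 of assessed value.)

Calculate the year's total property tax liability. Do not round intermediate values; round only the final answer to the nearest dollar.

$21,076

Assessed value = $2,399,300 × 0.205 = $491,856.5
City of Vance City: $491,856.5 × 0.00875 = $4,303.744375
Port Authority: $491,856.5 × 0.00244 = $1,200.12986
Maribel ISD: $491,856.5 × 0.0243 = $11,952.11295
Quailridge County: $491,856.5 × 0.00736 = $3,620.06384
Total = $21,076.051025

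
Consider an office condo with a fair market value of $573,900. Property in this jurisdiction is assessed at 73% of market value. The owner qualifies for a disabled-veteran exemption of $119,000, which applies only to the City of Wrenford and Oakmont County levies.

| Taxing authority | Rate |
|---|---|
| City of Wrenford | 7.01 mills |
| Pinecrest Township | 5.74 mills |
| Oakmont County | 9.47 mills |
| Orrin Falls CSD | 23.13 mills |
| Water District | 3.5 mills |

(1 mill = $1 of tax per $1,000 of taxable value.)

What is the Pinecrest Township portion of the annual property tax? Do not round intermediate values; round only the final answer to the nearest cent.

$2,404.76

Assessed value = $573,900 × 0.73 = $418,947
Pinecrest Township taxable value = $418,947 (exemption does not apply)
Pinecrest Township levy = $418,947 × 0.00574 = $2,404.75578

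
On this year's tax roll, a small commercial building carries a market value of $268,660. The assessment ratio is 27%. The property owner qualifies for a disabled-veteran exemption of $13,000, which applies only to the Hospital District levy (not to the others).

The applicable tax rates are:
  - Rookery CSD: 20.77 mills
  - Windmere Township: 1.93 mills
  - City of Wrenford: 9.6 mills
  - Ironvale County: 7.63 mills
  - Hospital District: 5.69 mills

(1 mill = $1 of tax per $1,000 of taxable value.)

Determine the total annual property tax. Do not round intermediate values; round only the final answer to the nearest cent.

Assessed value = $268,660 × 0.27 = $72,538.2
Rookery CSD: $72,538.2 × 0.02077 = $1,506.618414
Windmere Township: $72,538.2 × 0.00193 = $139.998726
City of Wrenford: $72,538.2 × 0.0096 = $696.36672
Ironvale County: $72,538.2 × 0.00763 = $553.466466
Hospital District: ($72,538.2 − $13,000) × 0.00569 = $59,538.2 × 0.00569 = $338.772358
Total = $3,235.222684

$3,235.22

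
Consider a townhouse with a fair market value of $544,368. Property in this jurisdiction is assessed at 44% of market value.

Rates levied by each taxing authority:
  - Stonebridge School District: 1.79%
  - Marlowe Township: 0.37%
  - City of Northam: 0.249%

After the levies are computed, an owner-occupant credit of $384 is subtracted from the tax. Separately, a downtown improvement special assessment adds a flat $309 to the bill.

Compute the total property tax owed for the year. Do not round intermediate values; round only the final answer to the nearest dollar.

$5,695

Assessed value = $544,368 × 0.44 = $239,521.92
Stonebridge School District: $239,521.92 × 0.0179 = $4,287.442368
Marlowe Township: $239,521.92 × 0.0037 = $886.231104
City of Northam: $239,521.92 × 0.00249 = $596.4095808
Levies subtotal = $5,770.0830528
After credit = $5,770.0830528 − $384 = $5,386.0830528
Total = $5,386.0830528 + $309 = $5,695.0830528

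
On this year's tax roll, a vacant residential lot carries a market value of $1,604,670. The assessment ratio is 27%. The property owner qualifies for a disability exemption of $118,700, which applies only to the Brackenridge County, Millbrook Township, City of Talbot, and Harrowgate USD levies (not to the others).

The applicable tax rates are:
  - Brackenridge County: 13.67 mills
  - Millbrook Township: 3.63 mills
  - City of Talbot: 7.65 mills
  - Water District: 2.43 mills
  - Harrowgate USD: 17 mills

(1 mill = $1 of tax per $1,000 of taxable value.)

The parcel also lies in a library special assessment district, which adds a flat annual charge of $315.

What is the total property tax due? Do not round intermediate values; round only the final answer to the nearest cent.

Assessed value = $1,604,670 × 0.27 = $433,260.9
Brackenridge County: ($433,260.9 − $118,700) × 0.01367 = $314,560.9 × 0.01367 = $4,300.047503
Millbrook Township: ($433,260.9 − $118,700) × 0.00363 = $314,560.9 × 0.00363 = $1,141.856067
City of Talbot: ($433,260.9 − $118,700) × 0.00765 = $314,560.9 × 0.00765 = $2,406.390885
Water District: $433,260.9 × 0.00243 = $1,052.823987
Harrowgate USD: ($433,260.9 − $118,700) × 0.017 = $314,560.9 × 0.017 = $5,347.5353
Levies subtotal = $14,248.653742
Total = $14,248.653742 + $315 = $14,563.653742

$14,563.65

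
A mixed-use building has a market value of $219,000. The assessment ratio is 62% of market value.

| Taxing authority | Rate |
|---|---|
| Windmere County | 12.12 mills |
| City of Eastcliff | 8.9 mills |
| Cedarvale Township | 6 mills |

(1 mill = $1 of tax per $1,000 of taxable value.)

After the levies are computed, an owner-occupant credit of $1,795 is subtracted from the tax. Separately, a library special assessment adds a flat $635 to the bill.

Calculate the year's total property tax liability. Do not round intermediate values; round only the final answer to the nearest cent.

$2,508.78

Assessed value = $219,000 × 0.62 = $135,780
Windmere County: $135,780 × 0.01212 = $1,645.6536
City of Eastcliff: $135,780 × 0.0089 = $1,208.442
Cedarvale Township: $135,780 × 0.006 = $814.68
Levies subtotal = $3,668.7756
After credit = $3,668.7756 − $1,795 = $1,873.7756
Total = $1,873.7756 + $635 = $2,508.7756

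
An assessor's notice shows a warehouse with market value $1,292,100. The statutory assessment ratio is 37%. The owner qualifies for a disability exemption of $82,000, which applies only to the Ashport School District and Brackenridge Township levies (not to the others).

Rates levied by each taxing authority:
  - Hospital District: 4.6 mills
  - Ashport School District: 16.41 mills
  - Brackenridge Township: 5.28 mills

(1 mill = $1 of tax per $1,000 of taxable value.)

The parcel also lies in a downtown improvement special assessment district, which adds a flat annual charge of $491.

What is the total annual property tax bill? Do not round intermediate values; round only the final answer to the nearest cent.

$11,281.06

Assessed value = $1,292,100 × 0.37 = $478,077
Hospital District: $478,077 × 0.0046 = $2,199.1542
Ashport School District: ($478,077 − $82,000) × 0.01641 = $396,077 × 0.01641 = $6,499.62357
Brackenridge Township: ($478,077 − $82,000) × 0.00528 = $396,077 × 0.00528 = $2,091.28656
Levies subtotal = $10,790.06433
Total = $10,790.06433 + $491 = $11,281.06433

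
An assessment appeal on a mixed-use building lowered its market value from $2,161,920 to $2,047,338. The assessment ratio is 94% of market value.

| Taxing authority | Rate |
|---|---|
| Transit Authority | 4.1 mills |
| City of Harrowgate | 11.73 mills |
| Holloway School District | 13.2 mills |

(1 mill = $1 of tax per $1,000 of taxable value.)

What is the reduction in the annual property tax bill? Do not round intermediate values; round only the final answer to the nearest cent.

Old assessed value = $2,161,920 × 0.94 = $2,032,204.8
New assessed value = $2,047,338 × 0.94 = $1,924,497.72
Combined rate = 0.0041 + 0.01173 + 0.0132 = 0.02903
Old tax = $2,032,204.8 × 0.02903 = $58,994.905344
New tax = $1,924,497.72 × 0.02903 = $55,868.1688116
Reduction = $58,994.905344 − $55,868.1688116 = $3,126.7365324

$3,126.74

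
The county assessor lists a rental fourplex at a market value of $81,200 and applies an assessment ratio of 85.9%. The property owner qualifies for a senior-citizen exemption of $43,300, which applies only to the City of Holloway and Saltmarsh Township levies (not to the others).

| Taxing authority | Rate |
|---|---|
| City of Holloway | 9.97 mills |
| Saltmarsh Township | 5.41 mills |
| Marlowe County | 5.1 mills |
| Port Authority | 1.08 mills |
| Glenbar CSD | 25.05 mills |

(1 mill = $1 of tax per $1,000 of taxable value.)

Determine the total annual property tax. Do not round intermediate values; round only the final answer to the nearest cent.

Assessed value = $81,200 × 0.859 = $69,750.8
City of Holloway: ($69,750.8 − $43,300) × 0.00997 = $26,450.8 × 0.00997 = $263.714476
Saltmarsh Township: ($69,750.8 − $43,300) × 0.00541 = $26,450.8 × 0.00541 = $143.098828
Marlowe County: $69,750.8 × 0.0051 = $355.72908
Port Authority: $69,750.8 × 0.00108 = $75.330864
Glenbar CSD: $69,750.8 × 0.02505 = $1,747.25754
Total = $2,585.130788

$2,585.13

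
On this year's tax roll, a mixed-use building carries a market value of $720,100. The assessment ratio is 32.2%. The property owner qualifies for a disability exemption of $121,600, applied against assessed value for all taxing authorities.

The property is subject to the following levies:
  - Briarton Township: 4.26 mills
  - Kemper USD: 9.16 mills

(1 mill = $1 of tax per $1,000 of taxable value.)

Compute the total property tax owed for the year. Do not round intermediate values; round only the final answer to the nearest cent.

$1,479.85

Assessed value = $720,100 × 0.322 = $231,872.2
Taxable value = $231,872.2 − $121,600 = $110,272.2
Briarton Township: $110,272.2 × 0.00426 = $469.759572
Kemper USD: $110,272.2 × 0.00916 = $1,010.093352
Total = $469.759572 + $1,010.093352 = $1,479.852924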